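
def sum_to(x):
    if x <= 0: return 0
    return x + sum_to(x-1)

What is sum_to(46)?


sum_to(46)
= 46 + 45 + 44 + 43 + 42 + 41 + 40 + 39 + 38 + 37 + 36 + 35 + 34 + 33 + 32 + 31 + 30 + 29 + 28 + 27 + 26 + 25 + 24 + 23 + 22 + 21 + 20 + 19 + 18 + 17 + 16 + 15 + 14 + 13 + 12 + 11 + 10 + 9 + 8 + 7 + 6 + 5 + 4 + 3 + 2 + 1 + sum_to(0)
= 46 + 45 + 44 + 43 + 42 + 41 + 40 + 39 + 38 + 37 + 36 + 35 + 34 + 33 + 32 + 31 + 30 + 29 + 28 + 27 + 26 + 25 + 24 + 23 + 22 + 21 + 20 + 19 + 18 + 17 + 16 + 15 + 14 + 13 + 12 + 11 + 10 + 9 + 8 + 7 + 6 + 5 + 4 + 3 + 2 + 1 + 0
= 1081

1081


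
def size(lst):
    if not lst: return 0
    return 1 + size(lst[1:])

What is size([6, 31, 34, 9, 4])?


size([6, 31, 34, 9, 4]) = 1 + size([31, 34, 9, 4])
size([31, 34, 9, 4]) = 1 + size([34, 9, 4])
size([34, 9, 4]) = 1 + size([9, 4])
size([9, 4]) = 1 + size([4])
size([4]) = 1 + size([])
size([]) = 0  (base case)
Unwinding: 1 + 1 + 1 + 1 + 1 + 0 = 5

5


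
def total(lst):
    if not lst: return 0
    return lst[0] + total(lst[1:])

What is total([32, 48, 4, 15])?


total([32, 48, 4, 15]) = 32 + total([48, 4, 15])
total([48, 4, 15]) = 48 + total([4, 15])
total([4, 15]) = 4 + total([15])
total([15]) = 15 + total([])
total([]) = 0  (base case)
Total: 32 + 48 + 4 + 15 + 0 = 99

99


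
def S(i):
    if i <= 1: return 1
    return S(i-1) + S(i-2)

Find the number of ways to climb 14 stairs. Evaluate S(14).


Building up from base cases:
S(0) = 1
S(1) = 1
S(2) = S(1) + S(0) = 1 + 1 = 2
S(3) = S(2) + S(1) = 2 + 1 = 3
S(4) = S(3) + S(2) = 3 + 2 = 5
S(5) = S(4) + S(3) = 5 + 3 = 8
S(6) = S(5) + S(4) = 8 + 5 = 13
S(7) = S(6) + S(5) = 13 + 8 = 21
S(8) = S(7) + S(6) = 21 + 13 = 34
S(9) = S(8) + S(7) = 34 + 21 = 55
S(10) = S(9) + S(8) = 55 + 34 = 89
S(11) = S(10) + S(9) = 89 + 55 = 144
S(12) = S(11) + S(10) = 144 + 89 = 233
S(13) = S(12) + S(11) = 233 + 144 = 377
S(14) = S(13) + S(12) = 377 + 233 = 610

610


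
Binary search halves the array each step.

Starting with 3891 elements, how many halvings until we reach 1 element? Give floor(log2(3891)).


3891 / 2 = 1945
1945 / 2 = 972
972 / 2 = 486
486 / 2 = 243
243 / 2 = 121
121 / 2 = 60
60 / 2 = 30
30 / 2 = 15
15 / 2 = 7
7 / 2 = 3
3 / 2 = 1
Reached 1 after 11 halvings

11


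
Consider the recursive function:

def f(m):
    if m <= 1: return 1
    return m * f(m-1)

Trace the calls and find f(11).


f(11)
= 11 * f(10)
= 11 * 10 * f(9)
= 11 * 10 * 9 * f(8)
= 11 * 10 * 9 * 8 * f(7)
= 11 * 10 * 9 * 8 * 7 * f(6)
= 11 * 10 * 9 * 8 * 7 * 6 * f(5)
= 11 * 10 * 9 * 8 * 7 * 6 * 5 * f(4)
= 11 * 10 * 9 * 8 * 7 * 6 * 5 * 4 * f(3)
= 11 * 10 * 9 * 8 * 7 * 6 * 5 * 4 * 3 * f(2)
= 11 * 10 * 9 * 8 * 7 * 6 * 5 * 4 * 3 * 2 * f(1)
= 11 * 10 * 9 * 8 * 7 * 6 * 5 * 4 * 3 * 2 * 1
= 39916800

39916800


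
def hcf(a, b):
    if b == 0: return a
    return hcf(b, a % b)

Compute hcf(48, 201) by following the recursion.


hcf(48, 201) = hcf(201, 48)
hcf(201, 48) = hcf(48, 9)
hcf(48, 9) = hcf(9, 3)
hcf(9, 3) = hcf(3, 0)
hcf(3, 0) = 3  (base case)

3


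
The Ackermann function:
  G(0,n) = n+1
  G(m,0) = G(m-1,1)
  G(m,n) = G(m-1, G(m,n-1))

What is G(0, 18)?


G(0, 18) = 19
Result: G(0, 18) = 19

19


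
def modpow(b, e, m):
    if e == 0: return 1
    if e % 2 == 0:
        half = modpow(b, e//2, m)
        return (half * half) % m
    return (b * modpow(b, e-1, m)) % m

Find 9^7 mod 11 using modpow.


modpow(9, 7, 11): e is odd, compute modpow(9, 6, 11)
  modpow(9, 6, 11): e is even, compute modpow(9, 3, 11)
    modpow(9, 3, 11): e is odd, compute modpow(9, 2, 11)
      modpow(9, 2, 11): e is even, compute modpow(9, 1, 11)
        modpow(9, 1, 11): e is odd, compute modpow(9, 0, 11)
          modpow(9, 0, 11) = 1
        (9 * 1) % 11 = 9
      half=9, (9*9) % 11 = 4
    (9 * 4) % 11 = 3
  half=3, (3*3) % 11 = 9
(9 * 9) % 11 = 4

4


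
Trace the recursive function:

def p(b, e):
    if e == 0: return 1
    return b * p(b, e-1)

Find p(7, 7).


p(7, 7)
= 7 * p(7, 6)
= 7 * 7 * p(7, 5)
= 7 * 7 * 7 * p(7, 4)
= 7 * 7 * 7 * 7 * p(7, 3)
= 7 * 7 * 7 * 7 * 7 * p(7, 2)
= 7 * 7 * 7 * 7 * 7 * 7 * p(7, 1)
= 7 * 7 * 7 * 7 * 7 * 7 * 7 * p(7, 0)
= 7 * 7 * 7 * 7 * 7 * 7 * 7 * 1
= 823543

823543


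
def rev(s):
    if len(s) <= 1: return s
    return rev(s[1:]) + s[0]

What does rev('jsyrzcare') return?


rev('jsyrzcare') = rev('syrzcare') + 'j'
rev('syrzcare') = rev('yrzcare') + 's'
rev('yrzcare') = rev('rzcare') + 'y'
rev('rzcare') = rev('zcare') + 'r'
rev('zcare') = rev('care') + 'z'
rev('care') = rev('are') + 'c'
rev('are') = rev('re') + 'a'
rev('re') = rev('e') + 'r'
rev('e') = 'e'  (base case)
Concatenating: 'e' + 'r' + 'a' + 'c' + 'z' + 'r' + 'y' + 's' + 'j' = 'eraczrysj'

eraczrysj


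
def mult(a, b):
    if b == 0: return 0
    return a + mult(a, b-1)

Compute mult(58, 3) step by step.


mult(58, 3) = 58 + mult(58, 2)
mult(58, 2) = 58 + mult(58, 1)
mult(58, 1) = 58 + mult(58, 0)
mult(58, 0) = 0  (base case)
Total: 58 + 58 + 58 + 0 = 174

174


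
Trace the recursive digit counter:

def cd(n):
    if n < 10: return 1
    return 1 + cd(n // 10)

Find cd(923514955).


cd(923514955) = 1 + cd(92351495)
cd(92351495) = 1 + cd(9235149)
cd(9235149) = 1 + cd(923514)
cd(923514) = 1 + cd(92351)
cd(92351) = 1 + cd(9235)
cd(9235) = 1 + cd(923)
cd(923) = 1 + cd(92)
cd(92) = 1 + cd(9)
cd(9) = 1  (base case: 9 < 10)
Unwinding: 1 + 1 + 1 + 1 + 1 + 1 + 1 + 1 + 1 = 9

9


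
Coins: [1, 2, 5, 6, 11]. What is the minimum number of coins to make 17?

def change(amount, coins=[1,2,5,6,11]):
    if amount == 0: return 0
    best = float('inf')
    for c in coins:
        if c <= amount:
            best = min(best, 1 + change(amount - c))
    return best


Building up with DP:
change(0) = 0
change(1) = min(1+change(0)=1+0=1) = 1
change(2) = min(1+change(1)=1+1=2, 1+change(0)=1+0=1) = 1
change(3) = min(1+change(2)=1+1=2, 1+change(1)=1+1=2) = 2
change(4) = min(1+change(3)=1+2=3, 1+change(2)=1+1=2) = 2
change(5) = min(1+change(4)=1+2=3, 1+change(3)=1+2=3, 1+change(0)=1+0=1) = 1
change(6) = min(1+change(5)=1+1=2, 1+change(4)=1+2=3, 1+change(1)=1+1=2, 1+change(0)=1+0=1) = 1
change(7) = min(1+change(6)=1+1=2, 1+change(5)=1+1=2, 1+change(2)=1+1=2, 1+change(1)=1+1=2) = 2
change(8) = min(1+change(7)=1+2=3, 1+change(6)=1+1=2, 1+change(3)=1+2=3, 1+change(2)=1+1=2) = 2
change(9) = min(1+change(8)=1+2=3, 1+change(7)=1+2=3, 1+change(4)=1+2=3, 1+change(3)=1+2=3) = 3
change(10) = min(1+change(9)=1+3=4, 1+change(8)=1+2=3, 1+change(5)=1+1=2, 1+change(4)=1+2=3) = 2
change(11) = min(1+change(10)=1+2=3, 1+change(9)=1+3=4, 1+change(6)=1+1=2, 1+change(5)=1+1=2, 1+change(0)=1+0=1) = 1
change(12) = min(1+change(11)=1+1=2, 1+change(10)=1+2=3, 1+change(7)=1+2=3, 1+change(6)=1+1=2, 1+change(1)=1+1=2) = 2
change(13) = min(1+change(12)=1+2=3, 1+change(11)=1+1=2, 1+change(8)=1+2=3, 1+change(7)=1+2=3, 1+change(2)=1+1=2) = 2
change(14) = min(1+change(13)=1+2=3, 1+change(12)=1+2=3, 1+change(9)=1+3=4, 1+change(8)=1+2=3, 1+change(3)=1+2=3) = 3
change(15) = min(1+change(14)=1+3=4, 1+change(13)=1+2=3, 1+change(10)=1+2=3, 1+change(9)=1+3=4, 1+change(4)=1+2=3) = 3
change(16) = min(1+change(15)=1+3=4, 1+change(14)=1+3=4, 1+change(11)=1+1=2, 1+change(10)=1+2=3, 1+change(5)=1+1=2) = 2
change(17) = min(1+change(16)=1+2=3, 1+change(15)=1+3=4, 1+change(12)=1+2=3, 1+change(11)=1+1=2, 1+change(6)=1+1=2) = 2

2


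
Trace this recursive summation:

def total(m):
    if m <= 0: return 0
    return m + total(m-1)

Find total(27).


total(27)
= 27 + 26 + 25 + 24 + 23 + 22 + 21 + 20 + 19 + 18 + 17 + 16 + 15 + 14 + 13 + 12 + 11 + 10 + 9 + 8 + 7 + 6 + 5 + 4 + 3 + 2 + 1 + total(0)
= 27 + 26 + 25 + 24 + 23 + 22 + 21 + 20 + 19 + 18 + 17 + 16 + 15 + 14 + 13 + 12 + 11 + 10 + 9 + 8 + 7 + 6 + 5 + 4 + 3 + 2 + 1 + 0
= 378

378


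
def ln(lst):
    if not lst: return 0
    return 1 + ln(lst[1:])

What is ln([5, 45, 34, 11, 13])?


ln([5, 45, 34, 11, 13]) = 1 + ln([45, 34, 11, 13])
ln([45, 34, 11, 13]) = 1 + ln([34, 11, 13])
ln([34, 11, 13]) = 1 + ln([11, 13])
ln([11, 13]) = 1 + ln([13])
ln([13]) = 1 + ln([])
ln([]) = 0  (base case)
Unwinding: 1 + 1 + 1 + 1 + 1 + 0 = 5

5


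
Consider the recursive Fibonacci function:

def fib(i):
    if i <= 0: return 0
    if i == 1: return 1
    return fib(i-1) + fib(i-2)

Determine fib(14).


Computing fib(14) bottom-up:
fib(0) = 0
fib(1) = 1
fib(2) = fib(1) + fib(0) = 1 + 0 = 1
fib(3) = fib(2) + fib(1) = 1 + 1 = 2
fib(4) = fib(3) + fib(2) = 2 + 1 = 3
fib(5) = fib(4) + fib(3) = 3 + 2 = 5
fib(6) = fib(5) + fib(4) = 5 + 3 = 8
fib(7) = fib(6) + fib(5) = 8 + 5 = 13
fib(8) = fib(7) + fib(6) = 13 + 8 = 21
fib(9) = fib(8) + fib(7) = 21 + 13 = 34
fib(10) = fib(9) + fib(8) = 34 + 21 = 55
fib(11) = fib(10) + fib(9) = 55 + 34 = 89
fib(12) = fib(11) + fib(10) = 89 + 55 = 144
fib(13) = fib(12) + fib(11) = 144 + 89 = 233
fib(14) = fib(13) + fib(12) = 233 + 144 = 377

377


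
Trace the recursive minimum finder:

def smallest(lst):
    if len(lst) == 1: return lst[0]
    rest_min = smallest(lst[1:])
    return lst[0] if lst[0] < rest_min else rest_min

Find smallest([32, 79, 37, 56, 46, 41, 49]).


smallest([32, 79, 37, 56, 46, 41, 49]): compare 32 with smallest([79, 37, 56, 46, 41, 49])
smallest([79, 37, 56, 46, 41, 49]): compare 79 with smallest([37, 56, 46, 41, 49])
smallest([37, 56, 46, 41, 49]): compare 37 with smallest([56, 46, 41, 49])
smallest([56, 46, 41, 49]): compare 56 with smallest([46, 41, 49])
smallest([46, 41, 49]): compare 46 with smallest([41, 49])
smallest([41, 49]): compare 41 with smallest([49])
smallest([49]) = 49  (base case)
Compare 41 with 49 -> 41
Compare 46 with 41 -> 41
Compare 56 with 41 -> 41
Compare 37 with 41 -> 37
Compare 79 with 37 -> 37
Compare 32 with 37 -> 32

32


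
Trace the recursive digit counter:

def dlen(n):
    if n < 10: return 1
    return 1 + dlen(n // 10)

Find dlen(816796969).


dlen(816796969) = 1 + dlen(81679696)
dlen(81679696) = 1 + dlen(8167969)
dlen(8167969) = 1 + dlen(816796)
dlen(816796) = 1 + dlen(81679)
dlen(81679) = 1 + dlen(8167)
dlen(8167) = 1 + dlen(816)
dlen(816) = 1 + dlen(81)
dlen(81) = 1 + dlen(8)
dlen(8) = 1  (base case: 8 < 10)
Unwinding: 1 + 1 + 1 + 1 + 1 + 1 + 1 + 1 + 1 = 9

9


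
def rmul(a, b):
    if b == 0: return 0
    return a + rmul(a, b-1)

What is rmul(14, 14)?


rmul(14, 14) = 14 + rmul(14, 13)
rmul(14, 13) = 14 + rmul(14, 12)
rmul(14, 12) = 14 + rmul(14, 11)
rmul(14, 11) = 14 + rmul(14, 10)
rmul(14, 10) = 14 + rmul(14, 9)
rmul(14, 9) = 14 + rmul(14, 8)
rmul(14, 8) = 14 + rmul(14, 7)
rmul(14, 7) = 14 + rmul(14, 6)
rmul(14, 6) = 14 + rmul(14, 5)
rmul(14, 5) = 14 + rmul(14, 4)
rmul(14, 4) = 14 + rmul(14, 3)
rmul(14, 3) = 14 + rmul(14, 2)
rmul(14, 2) = 14 + rmul(14, 1)
rmul(14, 1) = 14 + rmul(14, 0)
rmul(14, 0) = 0  (base case)
Total: 14 + 14 + 14 + 14 + 14 + 14 + 14 + 14 + 14 + 14 + 14 + 14 + 14 + 14 + 0 = 196

196


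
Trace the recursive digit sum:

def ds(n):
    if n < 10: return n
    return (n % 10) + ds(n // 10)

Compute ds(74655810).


ds(74655810) = 0 + ds(7465581)
ds(7465581) = 1 + ds(746558)
ds(746558) = 8 + ds(74655)
ds(74655) = 5 + ds(7465)
ds(7465) = 5 + ds(746)
ds(746) = 6 + ds(74)
ds(74) = 4 + ds(7)
ds(7) = 7  (base case)
Total: 0 + 1 + 8 + 5 + 5 + 6 + 4 + 7 = 36

36


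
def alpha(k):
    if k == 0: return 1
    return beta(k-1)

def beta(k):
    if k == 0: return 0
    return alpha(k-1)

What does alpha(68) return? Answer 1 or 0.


alpha(68) = beta(67)
beta(67) = alpha(66)
alpha(66) = beta(65)
beta(65) = alpha(64)
alpha(64) = beta(63)
beta(63) = alpha(62)
alpha(62) = beta(61)
beta(61) = alpha(60)
alpha(60) = beta(59)
beta(59) = alpha(58)
alpha(58) = beta(57)
beta(57) = alpha(56)
alpha(56) = beta(55)
beta(55) = alpha(54)
alpha(54) = beta(53)
beta(53) = alpha(52)
alpha(52) = beta(51)
beta(51) = alpha(50)
alpha(50) = beta(49)
beta(49) = alpha(48)
alpha(48) = beta(47)
beta(47) = alpha(46)
alpha(46) = beta(45)
beta(45) = alpha(44)
alpha(44) = beta(43)
beta(43) = alpha(42)
alpha(42) = beta(41)
beta(41) = alpha(40)
alpha(40) = beta(39)
beta(39) = alpha(38)
alpha(38) = beta(37)
beta(37) = alpha(36)
alpha(36) = beta(35)
beta(35) = alpha(34)
alpha(34) = beta(33)
beta(33) = alpha(32)
alpha(32) = beta(31)
beta(31) = alpha(30)
alpha(30) = beta(29)
beta(29) = alpha(28)
alpha(28) = beta(27)
beta(27) = alpha(26)
alpha(26) = beta(25)
beta(25) = alpha(24)
alpha(24) = beta(23)
beta(23) = alpha(22)
alpha(22) = beta(21)
beta(21) = alpha(20)
alpha(20) = beta(19)
beta(19) = alpha(18)
alpha(18) = beta(17)
beta(17) = alpha(16)
alpha(16) = beta(15)
beta(15) = alpha(14)
alpha(14) = beta(13)
beta(13) = alpha(12)
alpha(12) = beta(11)
beta(11) = alpha(10)
alpha(10) = beta(9)
beta(9) = alpha(8)
alpha(8) = beta(7)
beta(7) = alpha(6)
alpha(6) = beta(5)
beta(5) = alpha(4)
alpha(4) = beta(3)
beta(3) = alpha(2)
alpha(2) = beta(1)
beta(1) = alpha(0)
alpha(0) = 1  (base case)
Result: 1

1


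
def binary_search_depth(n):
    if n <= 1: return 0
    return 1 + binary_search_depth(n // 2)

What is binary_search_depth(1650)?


1650 / 2 = 825
825 / 2 = 412
412 / 2 = 206
206 / 2 = 103
103 / 2 = 51
51 / 2 = 25
25 / 2 = 12
12 / 2 = 6
6 / 2 = 3
3 / 2 = 1
Reached 1 after 10 halvings

10


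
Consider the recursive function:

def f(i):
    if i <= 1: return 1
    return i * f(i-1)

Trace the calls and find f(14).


f(14)
= 14 * f(13)
= 14 * 13 * f(12)
= 14 * 13 * 12 * f(11)
= 14 * 13 * 12 * 11 * f(10)
= 14 * 13 * 12 * 11 * 10 * f(9)
= 14 * 13 * 12 * 11 * 10 * 9 * f(8)
= 14 * 13 * 12 * 11 * 10 * 9 * 8 * f(7)
= 14 * 13 * 12 * 11 * 10 * 9 * 8 * 7 * f(6)
= 14 * 13 * 12 * 11 * 10 * 9 * 8 * 7 * 6 * f(5)
= 14 * 13 * 12 * 11 * 10 * 9 * 8 * 7 * 6 * 5 * f(4)
= 14 * 13 * 12 * 11 * 10 * 9 * 8 * 7 * 6 * 5 * 4 * f(3)
= 14 * 13 * 12 * 11 * 10 * 9 * 8 * 7 * 6 * 5 * 4 * 3 * f(2)
= 14 * 13 * 12 * 11 * 10 * 9 * 8 * 7 * 6 * 5 * 4 * 3 * 2 * f(1)
= 14 * 13 * 12 * 11 * 10 * 9 * 8 * 7 * 6 * 5 * 4 * 3 * 2 * 1
= 87178291200

87178291200


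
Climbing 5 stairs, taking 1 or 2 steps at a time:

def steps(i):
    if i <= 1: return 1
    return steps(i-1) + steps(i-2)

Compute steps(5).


Building up from base cases:
steps(0) = 1
steps(1) = 1
steps(2) = steps(1) + steps(0) = 1 + 1 = 2
steps(3) = steps(2) + steps(1) = 2 + 1 = 3
steps(4) = steps(3) + steps(2) = 3 + 2 = 5
steps(5) = steps(4) + steps(3) = 5 + 3 = 8

8


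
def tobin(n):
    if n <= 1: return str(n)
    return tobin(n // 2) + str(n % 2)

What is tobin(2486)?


tobin(2486) = tobin(1243) + '0'
tobin(1243) = tobin(621) + '1'
tobin(621) = tobin(310) + '1'
tobin(310) = tobin(155) + '0'
tobin(155) = tobin(77) + '1'
tobin(77) = tobin(38) + '1'
tobin(38) = tobin(19) + '0'
tobin(19) = tobin(9) + '1'
tobin(9) = tobin(4) + '1'
tobin(4) = tobin(2) + '0'
tobin(2) = tobin(1) + '0'
tobin(1) = '1'  (base case)
Concatenating: '1' + '0' + '0' + '1' + '1' + '0' + '1' + '1' + '0' + '1' + '1' + '0' = '100110110110'

100110110110


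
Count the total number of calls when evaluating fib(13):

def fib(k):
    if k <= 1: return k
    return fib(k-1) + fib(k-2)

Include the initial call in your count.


Let C(n) = total calls for fib(n)
C(0) = 1, C(1) = 1
C(2) = 1 + C(1) + C(0) = 1 + 1 + 1 = 3
C(3) = 1 + C(2) + C(1) = 1 + 3 + 1 = 5
C(4) = 1 + C(3) + C(2) = 1 + 5 + 3 = 9
C(5) = 1 + C(4) + C(3) = 1 + 9 + 5 = 15
C(6) = 1 + C(5) + C(4) = 1 + 15 + 9 = 25
C(7) = 1 + C(6) + C(5) = 1 + 25 + 15 = 41
C(8) = 1 + C(7) + C(6) = 1 + 41 + 25 = 67
C(9) = 1 + C(8) + C(7) = 1 + 67 + 41 = 109
C(10) = 1 + C(9) + C(8) = 1 + 109 + 67 = 177
C(11) = 1 + C(10) + C(9) = 1 + 177 + 109 = 287
C(12) = 1 + C(11) + C(10) = 1 + 287 + 177 = 465
C(13) = 1 + C(12) + C(11) = 1 + 465 + 287 = 753

753


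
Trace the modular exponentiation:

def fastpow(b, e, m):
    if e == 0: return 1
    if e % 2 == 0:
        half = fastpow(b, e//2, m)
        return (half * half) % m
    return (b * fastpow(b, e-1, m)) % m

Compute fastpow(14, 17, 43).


fastpow(14, 17, 43): e is odd, compute fastpow(14, 16, 43)
  fastpow(14, 16, 43): e is even, compute fastpow(14, 8, 43)
    fastpow(14, 8, 43): e is even, compute fastpow(14, 4, 43)
      fastpow(14, 4, 43): e is even, compute fastpow(14, 2, 43)
        fastpow(14, 2, 43): e is even, compute fastpow(14, 1, 43)
          fastpow(14, 1, 43): e is odd, compute fastpow(14, 0, 43)
          fastpow(14, 0, 43) = 1
          (14 * 1) % 43 = 14
        half=14, (14*14) % 43 = 24
      half=24, (24*24) % 43 = 17
    half=17, (17*17) % 43 = 31
  half=31, (31*31) % 43 = 15
(14 * 15) % 43 = 38

38


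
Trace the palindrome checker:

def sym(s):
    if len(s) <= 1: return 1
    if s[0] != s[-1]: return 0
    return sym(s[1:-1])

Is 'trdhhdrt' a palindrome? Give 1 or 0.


sym('trdhhdrt'): s[0]='t' == s[-1]='t' -> check sym('rdhhdr')
sym('rdhhdr'): s[0]='r' == s[-1]='r' -> check sym('dhhd')
sym('dhhd'): s[0]='d' == s[-1]='d' -> check sym('hh')
sym('hh'): s[0]='h' == s[-1]='h' -> check sym('')
sym(''): len <= 1 -> return 1  (base case)
Result: 1 (palindrome)

1


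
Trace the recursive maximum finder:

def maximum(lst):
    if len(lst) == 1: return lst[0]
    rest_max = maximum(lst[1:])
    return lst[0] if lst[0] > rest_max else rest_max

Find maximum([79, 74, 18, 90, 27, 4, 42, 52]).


maximum([79, 74, 18, 90, 27, 4, 42, 52]): compare 79 with maximum([74, 18, 90, 27, 4, 42, 52])
maximum([74, 18, 90, 27, 4, 42, 52]): compare 74 with maximum([18, 90, 27, 4, 42, 52])
maximum([18, 90, 27, 4, 42, 52]): compare 18 with maximum([90, 27, 4, 42, 52])
maximum([90, 27, 4, 42, 52]): compare 90 with maximum([27, 4, 42, 52])
maximum([27, 4, 42, 52]): compare 27 with maximum([4, 42, 52])
maximum([4, 42, 52]): compare 4 with maximum([42, 52])
maximum([42, 52]): compare 42 with maximum([52])
maximum([52]) = 52  (base case)
Compare 42 with 52 -> 52
Compare 4 with 52 -> 52
Compare 27 with 52 -> 52
Compare 90 with 52 -> 90
Compare 18 with 90 -> 90
Compare 74 with 90 -> 90
Compare 79 with 90 -> 90

90


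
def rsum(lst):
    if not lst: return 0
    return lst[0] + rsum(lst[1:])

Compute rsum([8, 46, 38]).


rsum([8, 46, 38]) = 8 + rsum([46, 38])
rsum([46, 38]) = 46 + rsum([38])
rsum([38]) = 38 + rsum([])
rsum([]) = 0  (base case)
Total: 8 + 46 + 38 + 0 = 92

92


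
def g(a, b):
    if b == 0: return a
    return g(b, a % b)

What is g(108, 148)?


g(108, 148) = g(148, 108)
g(148, 108) = g(108, 40)
g(108, 40) = g(40, 28)
g(40, 28) = g(28, 12)
g(28, 12) = g(12, 4)
g(12, 4) = g(4, 0)
g(4, 0) = 4  (base case)

4


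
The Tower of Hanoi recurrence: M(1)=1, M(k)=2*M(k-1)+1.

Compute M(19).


M(19) = 2 * M(18) + 1
M(18) = 2 * M(17) + 1
M(17) = 2 * M(16) + 1
M(16) = 2 * M(15) + 1
M(15) = 2 * M(14) + 1
M(14) = 2 * M(13) + 1
M(13) = 2 * M(12) + 1
M(12) = 2 * M(11) + 1
M(11) = 2 * M(10) + 1
M(10) = 2 * M(9) + 1
M(9) = 2 * M(8) + 1
M(8) = 2 * M(7) + 1
M(7) = 2 * M(6) + 1
M(6) = 2 * M(5) + 1
M(5) = 2 * M(4) + 1
M(4) = 2 * M(3) + 1
M(3) = 2 * M(2) + 1
M(2) = 2 * M(1) + 1
M(1) = 1  (base case)
M(2) = 2 * 1 + 1 = 3
M(3) = 2 * 3 + 1 = 7
M(4) = 2 * 7 + 1 = 15
M(5) = 2 * 15 + 1 = 31
M(6) = 2 * 31 + 1 = 63
M(7) = 2 * 63 + 1 = 127
M(8) = 2 * 127 + 1 = 255
M(9) = 2 * 255 + 1 = 511
M(10) = 2 * 511 + 1 = 1023
M(11) = 2 * 1023 + 1 = 2047
M(12) = 2 * 2047 + 1 = 4095
M(13) = 2 * 4095 + 1 = 8191
M(14) = 2 * 8191 + 1 = 16383
M(15) = 2 * 16383 + 1 = 32767
M(16) = 2 * 32767 + 1 = 65535
M(17) = 2 * 65535 + 1 = 131071
M(18) = 2 * 131071 + 1 = 262143
M(19) = 2 * 262143 + 1 = 524287

524287


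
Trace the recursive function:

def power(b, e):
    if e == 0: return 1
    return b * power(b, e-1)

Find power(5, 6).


power(5, 6)
= 5 * power(5, 5)
= 5 * 5 * power(5, 4)
= 5 * 5 * 5 * power(5, 3)
= 5 * 5 * 5 * 5 * power(5, 2)
= 5 * 5 * 5 * 5 * 5 * power(5, 1)
= 5 * 5 * 5 * 5 * 5 * 5 * power(5, 0)
= 5 * 5 * 5 * 5 * 5 * 5 * 1
= 15625

15625


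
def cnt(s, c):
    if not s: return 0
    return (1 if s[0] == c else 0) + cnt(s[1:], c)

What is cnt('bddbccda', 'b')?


s[0]='b' == 'b' -> 1
s[0]='d' != 'b' -> 0
s[0]='d' != 'b' -> 0
s[0]='b' == 'b' -> 1
s[0]='c' != 'b' -> 0
s[0]='c' != 'b' -> 0
s[0]='d' != 'b' -> 0
s[0]='a' != 'b' -> 0
Sum: 1 + 0 + 0 + 1 + 0 + 0 + 0 + 0 = 2

2


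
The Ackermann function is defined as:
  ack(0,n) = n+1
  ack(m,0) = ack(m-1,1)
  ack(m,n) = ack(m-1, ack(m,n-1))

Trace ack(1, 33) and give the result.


ack(1, 33) = ack(0, ack(1, 32))
  ack(1, 32) = ack(0, ack(1, 31))
    ack(1, 31) = ack(0, ack(1, 30))
      ack(1, 30) = ack(0, ack(1, 29))
        ack(1, 29) = ack(0, ack(1, 28))
          ack(1, 28) = ack(0, ack(1, 27))
          ack(1, 27) = ack(0, ack(1, 26))
          ack(1, 26) = ack(0, ack(1, 25))
          ack(1, 25) = ack(0, ack(1, 24))
          ack(1, 24) = ack(0, ack(1, 23))
          ack(1, 23) = ack(0, ack(1, 22))
          ack(1, 22) = ack(0, ack(1, 21))
          ack(1, 21) = ack(0, ack(1, 20))
          ack(1, 20) = ack(0, ack(1, 19))
          ack(1, 19) = ack(0, ack(1, 18))
          ack(1, 18) = ack(0, ack(1, 17))
          ack(1, 17) = ack(0, ack(1, 16))
          ack(1, 16) = ack(0, ack(1, 15))
          ack(1, 15) = ack(0, ack(1, 14))
          ack(1, 14) = ack(0, ack(1, 13))
          ack(1, 13) = ack(0, ack(1, 12))
          ack(1, 12) = ack(0, ack(1, 11))
          ack(1, 11) = ack(0, ack(1, 10))
          ack(1, 10) = ack(0, ack(1, 9))
          ack(1, 9) = ack(0, ack(1, 8))
... (trace truncated)
Result: ack(1, 33) = 35

35


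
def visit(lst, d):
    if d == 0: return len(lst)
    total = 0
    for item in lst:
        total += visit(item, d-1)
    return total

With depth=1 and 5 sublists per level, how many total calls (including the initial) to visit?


At depth 0 (root): 1 call
At depth 1: each of 1 parents calls visit on 5 children = 5 calls
Total: 1 + 5 = 6

6


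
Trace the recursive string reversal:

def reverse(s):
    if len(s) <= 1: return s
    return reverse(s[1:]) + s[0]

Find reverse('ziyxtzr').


reverse('ziyxtzr') = reverse('iyxtzr') + 'z'
reverse('iyxtzr') = reverse('yxtzr') + 'i'
reverse('yxtzr') = reverse('xtzr') + 'y'
reverse('xtzr') = reverse('tzr') + 'x'
reverse('tzr') = reverse('zr') + 't'
reverse('zr') = reverse('r') + 'z'
reverse('r') = 'r'  (base case)
Concatenating: 'r' + 'z' + 't' + 'x' + 'y' + 'i' + 'z' = 'rztxyiz'

rztxyiz


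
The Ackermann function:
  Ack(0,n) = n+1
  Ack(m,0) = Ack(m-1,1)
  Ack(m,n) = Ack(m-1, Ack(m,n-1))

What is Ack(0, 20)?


Ack(0, 20) = 21
Result: Ack(0, 20) = 21

21


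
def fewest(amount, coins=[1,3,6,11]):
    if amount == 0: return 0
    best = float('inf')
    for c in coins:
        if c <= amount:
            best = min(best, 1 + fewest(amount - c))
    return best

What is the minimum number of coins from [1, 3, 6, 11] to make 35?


Building up with DP:
fewest(0) = 0
fewest(1) = min(1+fewest(0)=1+0=1) = 1
fewest(2) = min(1+fewest(1)=1+1=2) = 2
fewest(3) = min(1+fewest(2)=1+2=3, 1+fewest(0)=1+0=1) = 1
fewest(4) = min(1+fewest(3)=1+1=2, 1+fewest(1)=1+1=2) = 2
fewest(5) = min(1+fewest(4)=1+2=3, 1+fewest(2)=1+2=3) = 3
fewest(6) = min(1+fewest(5)=1+3=4, 1+fewest(3)=1+1=2, 1+fewest(0)=1+0=1) = 1
fewest(7) = min(1+fewest(6)=1+1=2, 1+fewest(4)=1+2=3, 1+fewest(1)=1+1=2) = 2
fewest(8) = min(1+fewest(7)=1+2=3, 1+fewest(5)=1+3=4, 1+fewest(2)=1+2=3) = 3
fewest(9) = min(1+fewest(8)=1+3=4, 1+fewest(6)=1+1=2, 1+fewest(3)=1+1=2) = 2
fewest(10) = min(1+fewest(9)=1+2=3, 1+fewest(7)=1+2=3, 1+fewest(4)=1+2=3) = 3
fewest(11) = min(1+fewest(10)=1+3=4, 1+fewest(8)=1+3=4, 1+fewest(5)=1+3=4, 1+fewest(0)=1+0=1) = 1
fewest(12) = min(1+fewest(11)=1+1=2, 1+fewest(9)=1+2=3, 1+fewest(6)=1+1=2, 1+fewest(1)=1+1=2) = 2
fewest(13) = min(1+fewest(12)=1+2=3, 1+fewest(10)=1+3=4, 1+fewest(7)=1+2=3, 1+fewest(2)=1+2=3) = 3
fewest(14) = min(1+fewest(13)=1+3=4, 1+fewest(11)=1+1=2, 1+fewest(8)=1+3=4, 1+fewest(3)=1+1=2) = 2
fewest(15) = min(1+fewest(14)=1+2=3, 1+fewest(12)=1+2=3, 1+fewest(9)=1+2=3, 1+fewest(4)=1+2=3) = 3
fewest(16) = min(1+fewest(15)=1+3=4, 1+fewest(13)=1+3=4, 1+fewest(10)=1+3=4, 1+fewest(5)=1+3=4) = 4
fewest(17) = min(1+fewest(16)=1+4=5, 1+fewest(14)=1+2=3, 1+fewest(11)=1+1=2, 1+fewest(6)=1+1=2) = 2
fewest(18) = min(1+fewest(17)=1+2=3, 1+fewest(15)=1+3=4, 1+fewest(12)=1+2=3, 1+fewest(7)=1+2=3) = 3
fewest(19) = min(1+fewest(18)=1+3=4, 1+fewest(16)=1+4=5, 1+fewest(13)=1+3=4, 1+fewest(8)=1+3=4) = 4
fewest(20) = min(1+fewest(19)=1+4=5, 1+fewest(17)=1+2=3, 1+fewest(14)=1+2=3, 1+fewest(9)=1+2=3) = 3
fewest(21) = min(1+fewest(20)=1+3=4, 1+fewest(18)=1+3=4, 1+fewest(15)=1+3=4, 1+fewest(10)=1+3=4) = 4
fewest(22) = min(1+fewest(21)=1+4=5, 1+fewest(19)=1+4=5, 1+fewest(16)=1+4=5, 1+fewest(11)=1+1=2) = 2
fewest(23) = min(1+fewest(22)=1+2=3, 1+fewest(20)=1+3=4, 1+fewest(17)=1+2=3, 1+fewest(12)=1+2=3) = 3
fewest(24) = min(1+fewest(23)=1+3=4, 1+fewest(21)=1+4=5, 1+fewest(18)=1+3=4, 1+fewest(13)=1+3=4) = 4
fewest(25) = min(1+fewest(24)=1+4=5, 1+fewest(22)=1+2=3, 1+fewest(19)=1+4=5, 1+fewest(14)=1+2=3) = 3
fewest(26) = min(1+fewest(25)=1+3=4, 1+fewest(23)=1+3=4, 1+fewest(20)=1+3=4, 1+fewest(15)=1+3=4) = 4
fewest(27) = min(1+fewest(26)=1+4=5, 1+fewest(24)=1+4=5, 1+fewest(21)=1+4=5, 1+fewest(16)=1+4=5) = 5
fewest(28) = min(1+fewest(27)=1+5=6, 1+fewest(25)=1+3=4, 1+fewest(22)=1+2=3, 1+fewest(17)=1+2=3) = 3
fewest(29) = min(1+fewest(28)=1+3=4, 1+fewest(26)=1+4=5, 1+fewest(23)=1+3=4, 1+fewest(18)=1+3=4) = 4
fewest(30) = min(1+fewest(29)=1+4=5, 1+fewest(27)=1+5=6, 1+fewest(24)=1+4=5, 1+fewest(19)=1+4=5) = 5
fewest(31) = min(1+fewest(30)=1+5=6, 1+fewest(28)=1+3=4, 1+fewest(25)=1+3=4, 1+fewest(20)=1+3=4) = 4
fewest(32) = min(1+fewest(31)=1+4=5, 1+fewest(29)=1+4=5, 1+fewest(26)=1+4=5, 1+fewest(21)=1+4=5) = 5
fewest(33) = min(1+fewest(32)=1+5=6, 1+fewest(30)=1+5=6, 1+fewest(27)=1+5=6, 1+fewest(22)=1+2=3) = 3
fewest(34) = min(1+fewest(33)=1+3=4, 1+fewest(31)=1+4=5, 1+fewest(28)=1+3=4, 1+fewest(23)=1+3=4) = 4
fewest(35) = min(1+fewest(34)=1+4=5, 1+fewest(32)=1+5=6, 1+fewest(29)=1+4=5, 1+fewest(24)=1+4=5) = 5

5


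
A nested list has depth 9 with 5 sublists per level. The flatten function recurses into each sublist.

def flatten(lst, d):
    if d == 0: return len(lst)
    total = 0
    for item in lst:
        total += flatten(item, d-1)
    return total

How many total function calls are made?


At depth 0 (root): 1 call
At depth 1: each of 1 parents calls flatten on 5 children = 5 calls
At depth 2: each of 5 parents calls flatten on 5 children = 25 calls
At depth 3: each of 25 parents calls flatten on 5 children = 125 calls
At depth 4: each of 125 parents calls flatten on 5 children = 625 calls
At depth 5: each of 625 parents calls flatten on 5 children = 3125 calls
At depth 6: each of 3125 parents calls flatten on 5 children = 15625 calls
At depth 7: each of 15625 parents calls flatten on 5 children = 78125 calls
At depth 8: each of 78125 parents calls flatten on 5 children = 390625 calls
At depth 9: each of 390625 parents calls flatten on 5 children = 1953125 calls
Total: 1 + 5 + 25 + 125 + 625 + 3125 + 15625 + 78125 + 390625 + 1953125 = 2441406

2441406


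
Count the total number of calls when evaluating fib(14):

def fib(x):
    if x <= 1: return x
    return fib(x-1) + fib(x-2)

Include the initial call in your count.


Let C(n) = total calls for fib(n)
C(0) = 1, C(1) = 1
C(2) = 1 + C(1) + C(0) = 1 + 1 + 1 = 3
C(3) = 1 + C(2) + C(1) = 1 + 3 + 1 = 5
C(4) = 1 + C(3) + C(2) = 1 + 5 + 3 = 9
C(5) = 1 + C(4) + C(3) = 1 + 9 + 5 = 15
C(6) = 1 + C(5) + C(4) = 1 + 15 + 9 = 25
C(7) = 1 + C(6) + C(5) = 1 + 25 + 15 = 41
C(8) = 1 + C(7) + C(6) = 1 + 41 + 25 = 67
C(9) = 1 + C(8) + C(7) = 1 + 67 + 41 = 109
C(10) = 1 + C(9) + C(8) = 1 + 109 + 67 = 177
C(11) = 1 + C(10) + C(9) = 1 + 177 + 109 = 287
C(12) = 1 + C(11) + C(10) = 1 + 287 + 177 = 465
C(13) = 1 + C(12) + C(11) = 1 + 465 + 287 = 753
C(14) = 1 + C(13) + C(12) = 1 + 753 + 465 = 1219

1219


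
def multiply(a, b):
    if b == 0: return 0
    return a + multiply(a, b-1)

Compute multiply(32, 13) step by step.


multiply(32, 13) = 32 + multiply(32, 12)
multiply(32, 12) = 32 + multiply(32, 11)
multiply(32, 11) = 32 + multiply(32, 10)
multiply(32, 10) = 32 + multiply(32, 9)
multiply(32, 9) = 32 + multiply(32, 8)
multiply(32, 8) = 32 + multiply(32, 7)
multiply(32, 7) = 32 + multiply(32, 6)
multiply(32, 6) = 32 + multiply(32, 5)
multiply(32, 5) = 32 + multiply(32, 4)
multiply(32, 4) = 32 + multiply(32, 3)
multiply(32, 3) = 32 + multiply(32, 2)
multiply(32, 2) = 32 + multiply(32, 1)
multiply(32, 1) = 32 + multiply(32, 0)
multiply(32, 0) = 0  (base case)
Total: 32 + 32 + 32 + 32 + 32 + 32 + 32 + 32 + 32 + 32 + 32 + 32 + 32 + 0 = 416

416


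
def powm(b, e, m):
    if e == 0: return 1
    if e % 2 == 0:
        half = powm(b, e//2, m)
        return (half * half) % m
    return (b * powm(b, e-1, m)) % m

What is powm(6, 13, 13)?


powm(6, 13, 13): e is odd, compute powm(6, 12, 13)
  powm(6, 12, 13): e is even, compute powm(6, 6, 13)
    powm(6, 6, 13): e is even, compute powm(6, 3, 13)
      powm(6, 3, 13): e is odd, compute powm(6, 2, 13)
        powm(6, 2, 13): e is even, compute powm(6, 1, 13)
          powm(6, 1, 13): e is odd, compute powm(6, 0, 13)
          powm(6, 0, 13) = 1
          (6 * 1) % 13 = 6
        half=6, (6*6) % 13 = 10
      (6 * 10) % 13 = 8
    half=8, (8*8) % 13 = 12
  half=12, (12*12) % 13 = 1
(6 * 1) % 13 = 6

6


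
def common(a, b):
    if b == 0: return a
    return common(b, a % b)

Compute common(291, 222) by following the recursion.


common(291, 222) = common(222, 69)
common(222, 69) = common(69, 15)
common(69, 15) = common(15, 9)
common(15, 9) = common(9, 6)
common(9, 6) = common(6, 3)
common(6, 3) = common(3, 0)
common(3, 0) = 3  (base case)

3


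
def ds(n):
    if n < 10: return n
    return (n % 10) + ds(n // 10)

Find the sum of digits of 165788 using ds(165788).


ds(165788) = 8 + ds(16578)
ds(16578) = 8 + ds(1657)
ds(1657) = 7 + ds(165)
ds(165) = 5 + ds(16)
ds(16) = 6 + ds(1)
ds(1) = 1  (base case)
Total: 8 + 8 + 7 + 5 + 6 + 1 = 35

35


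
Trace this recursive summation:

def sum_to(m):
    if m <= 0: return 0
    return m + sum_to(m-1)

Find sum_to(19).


sum_to(19)
= 19 + 18 + 17 + 16 + 15 + 14 + 13 + 12 + 11 + 10 + 9 + 8 + 7 + 6 + 5 + 4 + 3 + 2 + 1 + sum_to(0)
= 19 + 18 + 17 + 16 + 15 + 14 + 13 + 12 + 11 + 10 + 9 + 8 + 7 + 6 + 5 + 4 + 3 + 2 + 1 + 0
= 190

190


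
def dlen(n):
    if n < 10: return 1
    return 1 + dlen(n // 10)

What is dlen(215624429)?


dlen(215624429) = 1 + dlen(21562442)
dlen(21562442) = 1 + dlen(2156244)
dlen(2156244) = 1 + dlen(215624)
dlen(215624) = 1 + dlen(21562)
dlen(21562) = 1 + dlen(2156)
dlen(2156) = 1 + dlen(215)
dlen(215) = 1 + dlen(21)
dlen(21) = 1 + dlen(2)
dlen(2) = 1  (base case: 2 < 10)
Unwinding: 1 + 1 + 1 + 1 + 1 + 1 + 1 + 1 + 1 = 9

9


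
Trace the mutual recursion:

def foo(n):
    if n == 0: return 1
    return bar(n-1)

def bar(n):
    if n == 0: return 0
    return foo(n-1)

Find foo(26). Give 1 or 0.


foo(26) = bar(25)
bar(25) = foo(24)
foo(24) = bar(23)
bar(23) = foo(22)
foo(22) = bar(21)
bar(21) = foo(20)
foo(20) = bar(19)
bar(19) = foo(18)
foo(18) = bar(17)
bar(17) = foo(16)
foo(16) = bar(15)
bar(15) = foo(14)
foo(14) = bar(13)
bar(13) = foo(12)
foo(12) = bar(11)
bar(11) = foo(10)
foo(10) = bar(9)
bar(9) = foo(8)
foo(8) = bar(7)
bar(7) = foo(6)
foo(6) = bar(5)
bar(5) = foo(4)
foo(4) = bar(3)
bar(3) = foo(2)
foo(2) = bar(1)
bar(1) = foo(0)
foo(0) = 1  (base case)
Result: 1

1


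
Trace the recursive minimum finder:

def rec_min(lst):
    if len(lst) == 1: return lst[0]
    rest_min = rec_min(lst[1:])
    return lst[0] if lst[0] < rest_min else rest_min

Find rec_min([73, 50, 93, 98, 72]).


rec_min([73, 50, 93, 98, 72]): compare 73 with rec_min([50, 93, 98, 72])
rec_min([50, 93, 98, 72]): compare 50 with rec_min([93, 98, 72])
rec_min([93, 98, 72]): compare 93 with rec_min([98, 72])
rec_min([98, 72]): compare 98 with rec_min([72])
rec_min([72]) = 72  (base case)
Compare 98 with 72 -> 72
Compare 93 with 72 -> 72
Compare 50 with 72 -> 50
Compare 73 with 50 -> 50

50


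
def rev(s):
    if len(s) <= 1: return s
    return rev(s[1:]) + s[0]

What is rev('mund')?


rev('mund') = rev('und') + 'm'
rev('und') = rev('nd') + 'u'
rev('nd') = rev('d') + 'n'
rev('d') = 'd'  (base case)
Concatenating: 'd' + 'n' + 'u' + 'm' = 'dnum'

dnum


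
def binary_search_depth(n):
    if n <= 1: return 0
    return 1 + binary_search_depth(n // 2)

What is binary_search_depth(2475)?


2475 / 2 = 1237
1237 / 2 = 618
618 / 2 = 309
309 / 2 = 154
154 / 2 = 77
77 / 2 = 38
38 / 2 = 19
19 / 2 = 9
9 / 2 = 4
4 / 2 = 2
2 / 2 = 1
Reached 1 after 11 halvings

11


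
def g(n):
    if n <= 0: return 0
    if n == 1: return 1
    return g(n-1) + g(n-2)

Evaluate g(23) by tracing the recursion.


Computing g(23) bottom-up:
g(0) = 0
g(1) = 1
g(2) = g(1) + g(0) = 1 + 0 = 1
g(3) = g(2) + g(1) = 1 + 1 = 2
g(4) = g(3) + g(2) = 2 + 1 = 3
g(5) = g(4) + g(3) = 3 + 2 = 5
g(6) = g(5) + g(4) = 5 + 3 = 8
g(7) = g(6) + g(5) = 8 + 5 = 13
g(8) = g(7) + g(6) = 13 + 8 = 21
g(9) = g(8) + g(7) = 21 + 13 = 34
g(10) = g(9) + g(8) = 34 + 21 = 55
g(11) = g(10) + g(9) = 55 + 34 = 89
g(12) = g(11) + g(10) = 89 + 55 = 144
g(13) = g(12) + g(11) = 144 + 89 = 233
g(14) = g(13) + g(12) = 233 + 144 = 377
g(15) = g(14) + g(13) = 377 + 233 = 610
g(16) = g(15) + g(14) = 610 + 377 = 987
g(17) = g(16) + g(15) = 987 + 610 = 1597
g(18) = g(17) + g(16) = 1597 + 987 = 2584
g(19) = g(18) + g(17) = 2584 + 1597 = 4181
g(20) = g(19) + g(18) = 4181 + 2584 = 6765
g(21) = g(20) + g(19) = 6765 + 4181 = 10946
g(22) = g(21) + g(20) = 10946 + 6765 = 17711
g(23) = g(22) + g(21) = 17711 + 10946 = 28657

28657


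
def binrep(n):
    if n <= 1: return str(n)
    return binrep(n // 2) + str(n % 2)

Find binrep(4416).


binrep(4416) = binrep(2208) + '0'
binrep(2208) = binrep(1104) + '0'
binrep(1104) = binrep(552) + '0'
binrep(552) = binrep(276) + '0'
binrep(276) = binrep(138) + '0'
binrep(138) = binrep(69) + '0'
binrep(69) = binrep(34) + '1'
binrep(34) = binrep(17) + '0'
binrep(17) = binrep(8) + '1'
binrep(8) = binrep(4) + '0'
binrep(4) = binrep(2) + '0'
binrep(2) = binrep(1) + '0'
binrep(1) = '1'  (base case)
Concatenating: '1' + '0' + '0' + '0' + '1' + '0' + '1' + '0' + '0' + '0' + '0' + '0' + '0' = '1000101000000'

1000101000000


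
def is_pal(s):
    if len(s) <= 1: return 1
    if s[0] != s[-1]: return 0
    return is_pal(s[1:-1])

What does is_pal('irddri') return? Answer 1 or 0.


is_pal('irddri'): s[0]='i' == s[-1]='i' -> check is_pal('rddr')
is_pal('rddr'): s[0]='r' == s[-1]='r' -> check is_pal('dd')
is_pal('dd'): s[0]='d' == s[-1]='d' -> check is_pal('')
is_pal(''): len <= 1 -> return 1  (base case)
Result: 1 (palindrome)

1


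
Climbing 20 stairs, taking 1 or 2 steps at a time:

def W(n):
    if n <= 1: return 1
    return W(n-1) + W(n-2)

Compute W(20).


Building up from base cases:
W(0) = 1
W(1) = 1
W(2) = W(1) + W(0) = 1 + 1 = 2
W(3) = W(2) + W(1) = 2 + 1 = 3
W(4) = W(3) + W(2) = 3 + 2 = 5
W(5) = W(4) + W(3) = 5 + 3 = 8
W(6) = W(5) + W(4) = 8 + 5 = 13
W(7) = W(6) + W(5) = 13 + 8 = 21
W(8) = W(7) + W(6) = 21 + 13 = 34
W(9) = W(8) + W(7) = 34 + 21 = 55
W(10) = W(9) + W(8) = 55 + 34 = 89
W(11) = W(10) + W(9) = 89 + 55 = 144
W(12) = W(11) + W(10) = 144 + 89 = 233
W(13) = W(12) + W(11) = 233 + 144 = 377
W(14) = W(13) + W(12) = 377 + 233 = 610
W(15) = W(14) + W(13) = 610 + 377 = 987
W(16) = W(15) + W(14) = 987 + 610 = 1597
W(17) = W(16) + W(15) = 1597 + 987 = 2584
W(18) = W(17) + W(16) = 2584 + 1597 = 4181
W(19) = W(18) + W(17) = 4181 + 2584 = 6765
W(20) = W(19) + W(18) = 6765 + 4181 = 10946

10946


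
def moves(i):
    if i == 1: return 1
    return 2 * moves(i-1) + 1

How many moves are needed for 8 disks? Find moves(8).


moves(8) = 2 * moves(7) + 1
moves(7) = 2 * moves(6) + 1
moves(6) = 2 * moves(5) + 1
moves(5) = 2 * moves(4) + 1
moves(4) = 2 * moves(3) + 1
moves(3) = 2 * moves(2) + 1
moves(2) = 2 * moves(1) + 1
moves(1) = 1  (base case)
moves(2) = 2 * 1 + 1 = 3
moves(3) = 2 * 3 + 1 = 7
moves(4) = 2 * 7 + 1 = 15
moves(5) = 2 * 15 + 1 = 31
moves(6) = 2 * 31 + 1 = 63
moves(7) = 2 * 63 + 1 = 127
moves(8) = 2 * 127 + 1 = 255

255


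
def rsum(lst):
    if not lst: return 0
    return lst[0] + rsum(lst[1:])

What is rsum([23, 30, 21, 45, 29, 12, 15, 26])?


rsum([23, 30, 21, 45, 29, 12, 15, 26]) = 23 + rsum([30, 21, 45, 29, 12, 15, 26])
rsum([30, 21, 45, 29, 12, 15, 26]) = 30 + rsum([21, 45, 29, 12, 15, 26])
rsum([21, 45, 29, 12, 15, 26]) = 21 + rsum([45, 29, 12, 15, 26])
rsum([45, 29, 12, 15, 26]) = 45 + rsum([29, 12, 15, 26])
rsum([29, 12, 15, 26]) = 29 + rsum([12, 15, 26])
rsum([12, 15, 26]) = 12 + rsum([15, 26])
rsum([15, 26]) = 15 + rsum([26])
rsum([26]) = 26 + rsum([])
rsum([]) = 0  (base case)
Total: 23 + 30 + 21 + 45 + 29 + 12 + 15 + 26 + 0 = 201

201


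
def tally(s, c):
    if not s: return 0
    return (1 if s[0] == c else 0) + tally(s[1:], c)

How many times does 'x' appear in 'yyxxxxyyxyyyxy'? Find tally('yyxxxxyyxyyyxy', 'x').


s[0]='y' != 'x' -> 0
s[0]='y' != 'x' -> 0
s[0]='x' == 'x' -> 1
s[0]='x' == 'x' -> 1
s[0]='x' == 'x' -> 1
s[0]='x' == 'x' -> 1
s[0]='y' != 'x' -> 0
s[0]='y' != 'x' -> 0
s[0]='x' == 'x' -> 1
s[0]='y' != 'x' -> 0
s[0]='y' != 'x' -> 0
s[0]='y' != 'x' -> 0
s[0]='x' == 'x' -> 1
s[0]='y' != 'x' -> 0
Sum: 0 + 0 + 1 + 1 + 1 + 1 + 0 + 0 + 1 + 0 + 0 + 0 + 1 + 0 = 6

6


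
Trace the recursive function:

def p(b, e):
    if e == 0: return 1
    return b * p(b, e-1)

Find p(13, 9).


p(13, 9)
= 13 * p(13, 8)
= 13 * 13 * p(13, 7)
= 13 * 13 * 13 * p(13, 6)
= 13 * 13 * 13 * 13 * p(13, 5)
= 13 * 13 * 13 * 13 * 13 * p(13, 4)
= 13 * 13 * 13 * 13 * 13 * 13 * p(13, 3)
= 13 * 13 * 13 * 13 * 13 * 13 * 13 * p(13, 2)
= 13 * 13 * 13 * 13 * 13 * 13 * 13 * 13 * p(13, 1)
= 13 * 13 * 13 * 13 * 13 * 13 * 13 * 13 * 13 * p(13, 0)
= 13 * 13 * 13 * 13 * 13 * 13 * 13 * 13 * 13 * 1
= 10604499373

10604499373


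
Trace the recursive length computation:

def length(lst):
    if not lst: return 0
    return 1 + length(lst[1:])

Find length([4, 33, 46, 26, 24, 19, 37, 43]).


length([4, 33, 46, 26, 24, 19, 37, 43]) = 1 + length([33, 46, 26, 24, 19, 37, 43])
length([33, 46, 26, 24, 19, 37, 43]) = 1 + length([46, 26, 24, 19, 37, 43])
length([46, 26, 24, 19, 37, 43]) = 1 + length([26, 24, 19, 37, 43])
length([26, 24, 19, 37, 43]) = 1 + length([24, 19, 37, 43])
length([24, 19, 37, 43]) = 1 + length([19, 37, 43])
length([19, 37, 43]) = 1 + length([37, 43])
length([37, 43]) = 1 + length([43])
length([43]) = 1 + length([])
length([]) = 0  (base case)
Unwinding: 1 + 1 + 1 + 1 + 1 + 1 + 1 + 1 + 0 = 8

8


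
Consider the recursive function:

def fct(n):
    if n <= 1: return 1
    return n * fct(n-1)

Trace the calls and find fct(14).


fct(14)
= 14 * fct(13)
= 14 * 13 * fct(12)
= 14 * 13 * 12 * fct(11)
= 14 * 13 * 12 * 11 * fct(10)
= 14 * 13 * 12 * 11 * 10 * fct(9)
= 14 * 13 * 12 * 11 * 10 * 9 * fct(8)
= 14 * 13 * 12 * 11 * 10 * 9 * 8 * fct(7)
= 14 * 13 * 12 * 11 * 10 * 9 * 8 * 7 * fct(6)
= 14 * 13 * 12 * 11 * 10 * 9 * 8 * 7 * 6 * fct(5)
= 14 * 13 * 12 * 11 * 10 * 9 * 8 * 7 * 6 * 5 * fct(4)
= 14 * 13 * 12 * 11 * 10 * 9 * 8 * 7 * 6 * 5 * 4 * fct(3)
= 14 * 13 * 12 * 11 * 10 * 9 * 8 * 7 * 6 * 5 * 4 * 3 * fct(2)
= 14 * 13 * 12 * 11 * 10 * 9 * 8 * 7 * 6 * 5 * 4 * 3 * 2 * fct(1)
= 14 * 13 * 12 * 11 * 10 * 9 * 8 * 7 * 6 * 5 * 4 * 3 * 2 * 1
= 87178291200

87178291200


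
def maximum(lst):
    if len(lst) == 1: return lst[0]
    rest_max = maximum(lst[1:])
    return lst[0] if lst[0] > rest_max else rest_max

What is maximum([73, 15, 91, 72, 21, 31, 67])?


maximum([73, 15, 91, 72, 21, 31, 67]): compare 73 with maximum([15, 91, 72, 21, 31, 67])
maximum([15, 91, 72, 21, 31, 67]): compare 15 with maximum([91, 72, 21, 31, 67])
maximum([91, 72, 21, 31, 67]): compare 91 with maximum([72, 21, 31, 67])
maximum([72, 21, 31, 67]): compare 72 with maximum([21, 31, 67])
maximum([21, 31, 67]): compare 21 with maximum([31, 67])
maximum([31, 67]): compare 31 with maximum([67])
maximum([67]) = 67  (base case)
Compare 31 with 67 -> 67
Compare 21 with 67 -> 67
Compare 72 with 67 -> 72
Compare 91 with 72 -> 91
Compare 15 with 91 -> 91
Compare 73 with 91 -> 91

91


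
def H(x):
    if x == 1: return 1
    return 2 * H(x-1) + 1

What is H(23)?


H(23) = 2 * H(22) + 1
H(22) = 2 * H(21) + 1
H(21) = 2 * H(20) + 1
H(20) = 2 * H(19) + 1
H(19) = 2 * H(18) + 1
H(18) = 2 * H(17) + 1
H(17) = 2 * H(16) + 1
H(16) = 2 * H(15) + 1
H(15) = 2 * H(14) + 1
H(14) = 2 * H(13) + 1
H(13) = 2 * H(12) + 1
H(12) = 2 * H(11) + 1
H(11) = 2 * H(10) + 1
H(10) = 2 * H(9) + 1
H(9) = 2 * H(8) + 1
H(8) = 2 * H(7) + 1
H(7) = 2 * H(6) + 1
H(6) = 2 * H(5) + 1
H(5) = 2 * H(4) + 1
H(4) = 2 * H(3) + 1
H(3) = 2 * H(2) + 1
H(2) = 2 * H(1) + 1
H(1) = 1  (base case)
H(2) = 2 * 1 + 1 = 3
H(3) = 2 * 3 + 1 = 7
H(4) = 2 * 7 + 1 = 15
H(5) = 2 * 15 + 1 = 31
H(6) = 2 * 31 + 1 = 63
H(7) = 2 * 63 + 1 = 127
H(8) = 2 * 127 + 1 = 255
H(9) = 2 * 255 + 1 = 511
H(10) = 2 * 511 + 1 = 1023
H(11) = 2 * 1023 + 1 = 2047
H(12) = 2 * 2047 + 1 = 4095
H(13) = 2 * 4095 + 1 = 8191
H(14) = 2 * 8191 + 1 = 16383
H(15) = 2 * 16383 + 1 = 32767
H(16) = 2 * 32767 + 1 = 65535
H(17) = 2 * 65535 + 1 = 131071
H(18) = 2 * 131071 + 1 = 262143
H(19) = 2 * 262143 + 1 = 524287
H(20) = 2 * 524287 + 1 = 1048575
H(21) = 2 * 1048575 + 1 = 2097151
H(22) = 2 * 2097151 + 1 = 4194303
H(23) = 2 * 4194303 + 1 = 8388607

8388607
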